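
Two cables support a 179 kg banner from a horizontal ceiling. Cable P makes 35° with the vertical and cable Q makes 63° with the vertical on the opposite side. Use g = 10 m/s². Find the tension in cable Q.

Angles from the horizontal: cable P is 90° − 35° = 55°, cable Q is 90° − 63° = 27°.
Weight W = 179 × 10 = 1790 N acts straight down.
Horizontal: T_P cos 55° = T_Q cos 27°  →  T_P = 1.553 T_Q.
Vertical: T_P sin 55° + T_Q sin 27° = 1790.
Substituting the horizontal relation into the vertical equation gives 1.726 T_Q = 1790, so T_Q = 1037 N.

T_Q ≈ 1040 N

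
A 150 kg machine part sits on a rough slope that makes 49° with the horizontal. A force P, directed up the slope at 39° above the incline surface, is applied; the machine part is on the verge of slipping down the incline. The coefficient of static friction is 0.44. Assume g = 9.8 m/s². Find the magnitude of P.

P ≈ 1370 N

On the verge of sliding down the incline, friction equals μN and acts up the slope.
Perpendicular: N + P sin 39° = W cos 49° = 964.4 N.
Along incline: P cos 39° + μN = W sin 49° with W sin 49° = 1109 N.
Solving the pair for P and N: P = 1369 N, N = 102.6 N (and f = μN = 45.12 N).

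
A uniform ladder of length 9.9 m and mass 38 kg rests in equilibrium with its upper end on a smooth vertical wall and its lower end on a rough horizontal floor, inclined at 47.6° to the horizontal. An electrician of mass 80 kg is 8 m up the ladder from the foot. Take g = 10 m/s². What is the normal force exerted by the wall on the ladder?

Torques about the foot: N_wall · 9.9 sin 47.6° = 38×10×4.95 cos 47.6° + 80×10×8 cos 47.6° → N_wall = 763.8 N.

N_wall ≈ 764 N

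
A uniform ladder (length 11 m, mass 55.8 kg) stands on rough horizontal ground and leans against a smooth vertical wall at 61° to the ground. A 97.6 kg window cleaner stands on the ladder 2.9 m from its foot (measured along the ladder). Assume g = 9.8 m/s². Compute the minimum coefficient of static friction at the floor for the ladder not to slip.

μ_min ≈ 0.194

ΣF_y = 0: N_floor = 55.8×9.8 + 97.6×9.8 = 1503.3 N.
Torques about the foot: N_wall · 11 sin 61° = 55.8×9.8×5.5 cos 61° + 97.6×9.8×2.9 cos 61° → N_wall = 291.34 N.
ΣF_x = 0: f_floor = N_wall = 291.34 N.
μ_min = f_floor / N_floor = 291.34 / 1503.3 = 0.1938.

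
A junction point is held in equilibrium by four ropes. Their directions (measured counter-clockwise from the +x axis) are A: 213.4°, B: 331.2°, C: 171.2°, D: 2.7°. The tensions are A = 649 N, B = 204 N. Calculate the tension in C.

T_C ≈ 2200 N

Resolve: ΣF_x = 649 cos 213.4° + 204 cos 331.2° + T_C cos 171.2° + T_D cos 2.7° = 0.
        ΣF_y = 649 sin 213.4° + 204 sin 331.2° + T_C sin 171.2° + T_D sin 2.7° = 0.
The known terms sum to (-363, -455.5) N, so -0.9882 T_C + 0.9989 T_D = 363 and 0.1530 T_C + 0.0471 T_D = 455.5.
Solving simultaneously: T_C = 2197 N, T_D = 2537 N.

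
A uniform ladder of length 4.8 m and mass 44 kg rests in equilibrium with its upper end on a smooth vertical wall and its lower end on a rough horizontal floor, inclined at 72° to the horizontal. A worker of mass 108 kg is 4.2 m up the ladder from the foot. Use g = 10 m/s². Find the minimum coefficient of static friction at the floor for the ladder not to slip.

μ_min ≈ 0.249

ΣF_y = 0: N_floor = 44×10 + 108×10 = 1520 N.
Torques about the foot: N_wall · 4.8 sin 72° = 44×10×2.4 cos 72° + 108×10×4.2 cos 72° → N_wall = 378.53 N.
ΣF_x = 0: f_floor = N_wall = 378.53 N.
μ_min = f_floor / N_floor = 378.53 / 1520 = 0.249.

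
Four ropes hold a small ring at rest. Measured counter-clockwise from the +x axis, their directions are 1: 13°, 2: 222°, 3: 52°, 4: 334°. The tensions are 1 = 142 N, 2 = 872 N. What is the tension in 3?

T_3 ≈ 735 N

Resolve: ΣF_x = 142 cos 13° + 872 cos 222° + T_3 cos 52° + T_4 cos 334° = 0.
        ΣF_y = 142 sin 13° + 872 sin 222° + T_3 sin 52° + T_4 sin 334° = 0.
The known terms sum to (-509.7, -551.5) N, so 0.6157 T_3 + 0.8988 T_4 = 509.7 and 0.7880 T_3 − 0.4384 T_4 = 551.5.
Solving simultaneously: T_3 = 735.2 N, T_4 = 63.44 N.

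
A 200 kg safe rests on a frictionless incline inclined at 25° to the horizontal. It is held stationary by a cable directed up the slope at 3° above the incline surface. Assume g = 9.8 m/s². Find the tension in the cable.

Take axes along and perpendicular to the incline. Weight components: W sin 25° = 828.3 N down-slope, W cos 25° = 1776 N into the surface.
Along incline: T cos 3° = W sin 25° → T = 829.5 N.
Perpendicular: N = W cos 25° − T sin 3° = 1733 N.

T ≈ 829 N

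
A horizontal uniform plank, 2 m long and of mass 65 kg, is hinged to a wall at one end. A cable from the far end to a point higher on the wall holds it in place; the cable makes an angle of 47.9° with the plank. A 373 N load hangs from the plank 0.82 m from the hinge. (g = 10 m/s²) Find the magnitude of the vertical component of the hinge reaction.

Take torques about the hinge: T sin 47.9° · 2 = 65×10×1 + 373×0.82 = 955.86 N·m.
So T = 955.86 / (0.7420 × 2) = 644.13 N.
ΣF_y = 0: H_y = (65×10 + 373) − T sin 47.9° = 1023 − 477.93 = 545.07 N.

|H_y| ≈ 545 N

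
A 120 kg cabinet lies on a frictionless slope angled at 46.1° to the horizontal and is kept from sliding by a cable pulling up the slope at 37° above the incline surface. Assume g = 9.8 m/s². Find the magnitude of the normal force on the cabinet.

N ≈ 177 N

Take axes along and perpendicular to the incline. Weight components: W sin 46.1° = 847.4 N down-slope, W cos 46.1° = 815.4 N into the surface.
Along incline: T cos 37° = W sin 46.1° → T = 1061 N.
Perpendicular: N = W cos 46.1° − T sin 37° = 176.9 N.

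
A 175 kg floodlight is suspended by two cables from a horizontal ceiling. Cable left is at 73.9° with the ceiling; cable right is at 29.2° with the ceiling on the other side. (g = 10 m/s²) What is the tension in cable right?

T_right ≈ 498 N

Weight W = 175 × 10 = 1750 N acts straight down.
Horizontal: T_left cos 73.9° = T_right cos 29.2°  →  T_left = 3.148 T_right.
Vertical: T_left sin 73.9° + T_right sin 29.2° = 1750.
Substituting the horizontal relation into the vertical equation gives 3.512 T_right = 1750, so T_right = 498.3 N.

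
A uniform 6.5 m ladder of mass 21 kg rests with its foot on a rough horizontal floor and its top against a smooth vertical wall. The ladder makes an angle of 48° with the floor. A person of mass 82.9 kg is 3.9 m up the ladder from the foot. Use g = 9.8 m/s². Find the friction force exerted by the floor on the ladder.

f ≈ 532 N

Torques about the foot: N_wall · 6.5 sin 48° = 21×9.8×3.25 cos 48° + 82.9×9.8×3.9 cos 48° → N_wall = 531.56 N.
ΣF_x = 0: f_floor = N_wall = 531.56 N.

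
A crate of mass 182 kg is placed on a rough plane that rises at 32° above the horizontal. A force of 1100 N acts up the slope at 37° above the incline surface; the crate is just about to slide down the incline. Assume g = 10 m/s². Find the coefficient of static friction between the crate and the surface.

On the verge of sliding down the incline, friction is at its maximum μN and acts up the slope.
Perpendicular to incline: N = W cos 32° − P sin 37° = 1543 − 662 = 881.5 N.
Along incline: P cos 37° + μN = W sin 32° → μ = (W sin 32° − P cos 37°) / N = 0.09751.

μ ≈ 0.0975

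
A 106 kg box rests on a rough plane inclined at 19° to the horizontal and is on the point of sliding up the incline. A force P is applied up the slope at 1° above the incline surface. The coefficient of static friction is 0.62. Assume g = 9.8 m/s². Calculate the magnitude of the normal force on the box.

N ≈ 966 N

On the verge of sliding up the incline, friction equals μN and acts down the slope.
Perpendicular: N + P sin 1° = W cos 19° = 982.2 N.
Along incline: P cos 1° = W sin 19° + μN  with W sin 19° = 338.2 N.
Solving the pair for P and N: P = 937.2 N, N = 965.8 N (and f = μN = 598.8 N).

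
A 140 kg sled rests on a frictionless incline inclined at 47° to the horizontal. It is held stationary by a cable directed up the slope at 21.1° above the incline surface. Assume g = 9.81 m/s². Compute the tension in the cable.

Take axes along and perpendicular to the incline. Weight components: W sin 47° = 1004 N down-slope, W cos 47° = 936.7 N into the surface.
Along incline: T cos 21.1° = W sin 47° → T = 1077 N.
Perpendicular: N = W cos 47° − T sin 21.1° = 549.1 N.

T ≈ 1080 N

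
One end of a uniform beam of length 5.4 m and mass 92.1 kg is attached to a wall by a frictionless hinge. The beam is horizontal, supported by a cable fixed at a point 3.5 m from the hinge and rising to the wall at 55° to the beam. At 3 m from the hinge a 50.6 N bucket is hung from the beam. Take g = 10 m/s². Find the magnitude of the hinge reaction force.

Take torques about the hinge: T sin 55° · 3.5 = 92.1×10×2.7 + 50.6×3 = 2638.5 N·m.
So T = 2638.5 / (0.8192 × 3.5) = 920.29 N.
ΣF_x = 0: H_x = T cos 55° = 527.86 N.
ΣF_y = 0: H_y = (92.1×10 + 50.6) − T sin 55° = 971.6 − 753.86 = 217.74 N.
|H| = √(H_x² + H_y²) = √((527.86)² + (217.74)²) = 571 N.

|H| ≈ 571 N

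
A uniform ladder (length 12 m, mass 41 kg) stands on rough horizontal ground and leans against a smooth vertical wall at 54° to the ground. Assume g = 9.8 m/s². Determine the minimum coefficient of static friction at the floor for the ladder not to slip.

μ_min ≈ 0.363

ΣF_y = 0: N_floor = 41×9.8 = 401.8 N.
Torques about the foot: N_wall · 12 sin 54° = 41×9.8×6 cos 54° → N_wall = 145.96 N.
ΣF_x = 0: f_floor = N_wall = 145.96 N.
μ_min = f_floor / N_floor = 145.96 / 401.8 = 0.3633.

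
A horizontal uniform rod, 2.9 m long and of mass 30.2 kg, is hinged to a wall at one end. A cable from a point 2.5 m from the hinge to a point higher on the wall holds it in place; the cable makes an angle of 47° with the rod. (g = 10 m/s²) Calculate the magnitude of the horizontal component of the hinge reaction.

Take torques about the hinge: T sin 47° · 2.5 = 30.2×10×1.45 = 437.9 N·m.
So T = 437.9 / (0.7314 × 2.5) = 239.5 N.
ΣF_x = 0: H_x = T cos 47° = 163.34 N.

H_x ≈ 163 N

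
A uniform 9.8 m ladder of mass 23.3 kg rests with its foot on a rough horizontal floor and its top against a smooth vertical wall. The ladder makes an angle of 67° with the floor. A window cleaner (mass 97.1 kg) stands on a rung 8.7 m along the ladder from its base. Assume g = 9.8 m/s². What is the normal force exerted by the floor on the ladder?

N_floor ≈ 1180 N

ΣF_y = 0: N_floor = 23.3×9.8 + 97.1×9.8 = 1179.9 N.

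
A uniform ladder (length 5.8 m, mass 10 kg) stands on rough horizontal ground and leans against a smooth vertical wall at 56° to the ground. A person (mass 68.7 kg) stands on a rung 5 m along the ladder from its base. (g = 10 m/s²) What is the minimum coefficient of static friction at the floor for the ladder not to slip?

μ_min ≈ 0.550

ΣF_y = 0: N_floor = 10×10 + 68.7×10 = 787 N.
Torques about the foot: N_wall · 5.8 sin 56° = 10×10×2.9 cos 56° + 68.7×10×5 cos 56° → N_wall = 433.2 N.
ΣF_x = 0: f_floor = N_wall = 433.2 N.
μ_min = f_floor / N_floor = 433.2 / 787 = 0.5504.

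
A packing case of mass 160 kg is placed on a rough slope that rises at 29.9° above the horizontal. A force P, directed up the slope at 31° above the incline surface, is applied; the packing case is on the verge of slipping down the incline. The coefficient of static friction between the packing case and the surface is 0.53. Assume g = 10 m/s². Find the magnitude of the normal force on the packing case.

N ≈ 1330 N

On the verge of sliding down the incline, friction equals μN and acts up the slope.
Perpendicular: N + P sin 31° = W cos 29.9° = 1387 N.
Along incline: P cos 31° + μN = W sin 29.9° with W sin 29.9° = 797.6 N.
Solving the pair for P and N: P = 106.9 N, N = 1332 N (and f = μN = 705.9 N).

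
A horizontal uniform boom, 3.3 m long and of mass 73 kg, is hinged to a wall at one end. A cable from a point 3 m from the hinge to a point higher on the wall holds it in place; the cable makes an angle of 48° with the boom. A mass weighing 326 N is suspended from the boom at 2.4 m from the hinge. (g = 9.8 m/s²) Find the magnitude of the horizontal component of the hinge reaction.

Take torques about the hinge: T sin 48° · 3 = 73×9.8×1.65 + 326×2.4 = 1962.8 N·m.
So T = 1962.8 / (0.7431 × 3) = 880.41 N.
ΣF_x = 0: H_x = T cos 48° = 589.11 N.

H_x ≈ 589 N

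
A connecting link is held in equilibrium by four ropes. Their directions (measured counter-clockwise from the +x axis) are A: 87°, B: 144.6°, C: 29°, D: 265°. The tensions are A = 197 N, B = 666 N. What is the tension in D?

Resolve: ΣF_x = 197 cos 87° + 666 cos 144.6° + T_C cos 29° + T_D cos 265° = 0.
        ΣF_y = 197 sin 87° + 666 sin 144.6° + T_C sin 29° + T_D sin 265° = 0.
The known terms sum to (-532.6, 582.5) N, so 0.8746 T_C − 0.0872 T_D = 532.6 and 0.4848 T_C − 0.9962 T_D = -582.5.
Solving simultaneously: T_C = 701.2 N, T_D = 926 N.

T_D ≈ 926 N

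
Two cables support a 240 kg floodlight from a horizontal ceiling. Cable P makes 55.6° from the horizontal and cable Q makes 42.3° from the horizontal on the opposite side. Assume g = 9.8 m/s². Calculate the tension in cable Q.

T_Q ≈ 1340 N

Weight W = 240 × 9.8 = 2352 N acts straight down.
Horizontal: T_P cos 55.6° = T_Q cos 42.3°  →  T_P = 1.309 T_Q.
Vertical: T_P sin 55.6° + T_Q sin 42.3° = 2352.
Substituting the horizontal relation into the vertical equation gives 1.753 T_Q = 2352, so T_Q = 1342 N.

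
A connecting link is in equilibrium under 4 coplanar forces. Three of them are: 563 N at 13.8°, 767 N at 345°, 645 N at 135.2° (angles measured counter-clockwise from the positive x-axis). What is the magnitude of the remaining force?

F ≈ 917 N

Sum the known components: ΣF_x = 829.9 N, ΣF_y = 390.3 N.
For equilibrium the remaining force must supply (−ΣF_x, −ΣF_y) = (-829.9, -390.3) N.
Magnitude = √((-829.9)² + (-390.3)²) = 917.1 N; direction = atan2(-390.3, -829.9) = 205.2°.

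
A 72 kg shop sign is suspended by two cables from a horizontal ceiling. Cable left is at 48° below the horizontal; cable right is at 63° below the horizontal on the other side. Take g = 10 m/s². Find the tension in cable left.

T_left ≈ 350 N

Weight W = 72 × 10 = 720 N acts straight down.
Horizontal: T_left cos 48° = T_right cos 63°  →  T_right = 1.474 T_left.
Vertical: T_left sin 48° + T_right sin 63° = 720.
Substituting the horizontal relation into the vertical equation gives 2.056 T_left = 720, so T_left = 350.1 N.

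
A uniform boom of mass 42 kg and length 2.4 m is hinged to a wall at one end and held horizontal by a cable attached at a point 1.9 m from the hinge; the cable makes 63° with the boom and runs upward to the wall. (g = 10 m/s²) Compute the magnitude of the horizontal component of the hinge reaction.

H_x ≈ 135 N

Take torques about the hinge: T sin 63° · 1.9 = 42×10×1.2 = 504 N·m.
So T = 504 / (0.8910 × 1.9) = 297.71 N.
ΣF_x = 0: H_x = T cos 63° = 135.16 N.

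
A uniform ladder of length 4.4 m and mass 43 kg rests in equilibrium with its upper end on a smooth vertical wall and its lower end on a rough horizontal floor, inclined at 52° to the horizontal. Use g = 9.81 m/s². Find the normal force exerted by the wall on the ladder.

Torques about the foot: N_wall · 4.4 sin 52° = 43×9.81×2.2 cos 52° → N_wall = 164.78 N.

N_wall ≈ 165 N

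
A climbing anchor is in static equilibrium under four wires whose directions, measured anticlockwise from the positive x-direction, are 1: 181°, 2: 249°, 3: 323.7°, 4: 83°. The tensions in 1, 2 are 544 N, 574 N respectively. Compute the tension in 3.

Resolve: ΣF_x = 544 cos 181° + 574 cos 249° + T_3 cos 323.7° + T_4 cos 83° = 0.
        ΣF_y = 544 sin 181° + 574 sin 249° + T_3 sin 323.7° + T_4 sin 83° = 0.
The known terms sum to (-749.6, -545.4) N, so 0.8059 T_3 + 0.1219 T_4 = 749.6 and -0.5920 T_3 + 0.9925 T_4 = 545.4.
Solving simultaneously: T_3 = 777 N, T_4 = 1013 N.

T_3 ≈ 777 N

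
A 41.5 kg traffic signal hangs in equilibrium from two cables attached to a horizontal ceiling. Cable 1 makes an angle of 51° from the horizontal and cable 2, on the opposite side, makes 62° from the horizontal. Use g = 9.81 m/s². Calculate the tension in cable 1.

Weight W = 41.5 × 9.81 = 407.1 N acts straight down.
Horizontal: T_1 cos 51° = T_2 cos 62°  →  T_2 = 1.34 T_1.
Vertical: T_1 sin 51° + T_2 sin 62° = 407.1.
Substituting the horizontal relation into the vertical equation gives 1.961 T_1 = 407.1, so T_1 = 207.6 N.

T_1 ≈ 208 N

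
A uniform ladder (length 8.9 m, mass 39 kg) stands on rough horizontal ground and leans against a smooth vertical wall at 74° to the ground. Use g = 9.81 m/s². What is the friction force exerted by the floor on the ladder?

f ≈ 54.9 N

Torques about the foot: N_wall · 8.9 sin 74° = 39×9.81×4.45 cos 74° → N_wall = 54.853 N.
ΣF_x = 0: f_floor = N_wall = 54.853 N.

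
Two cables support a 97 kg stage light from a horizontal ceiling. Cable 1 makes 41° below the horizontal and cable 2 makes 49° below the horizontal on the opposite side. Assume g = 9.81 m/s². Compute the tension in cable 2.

T_2 ≈ 718 N

Weight W = 97 × 9.81 = 951.6 N acts straight down.
Horizontal: T_1 cos 41° = T_2 cos 49°  →  T_1 = 0.8693 T_2.
Vertical: T_1 sin 41° + T_2 sin 49° = 951.6.
Substituting the horizontal relation into the vertical equation gives 1.325 T_2 = 951.6, so T_2 = 718.2 N.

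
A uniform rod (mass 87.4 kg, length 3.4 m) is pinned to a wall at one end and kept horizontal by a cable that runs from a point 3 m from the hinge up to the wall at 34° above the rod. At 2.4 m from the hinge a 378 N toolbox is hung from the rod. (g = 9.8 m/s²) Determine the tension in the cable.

Take torques about the hinge: T sin 34° · 3 = 87.4×9.8×1.7 + 378×2.4 = 2363.3 N·m.
So T = 2363.3 / (0.5592 × 3) = 1408.7 N.

T ≈ 1410 N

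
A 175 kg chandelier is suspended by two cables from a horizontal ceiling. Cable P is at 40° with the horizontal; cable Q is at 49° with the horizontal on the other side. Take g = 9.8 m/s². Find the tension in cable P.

Weight W = 175 × 9.8 = 1715 N acts straight down.
Horizontal: T_P cos 40° = T_Q cos 49°  →  T_Q = 1.168 T_P.
Vertical: T_P sin 40° + T_Q sin 49° = 1715.
Substituting the horizontal relation into the vertical equation gives 1.524 T_P = 1715, so T_P = 1125 N.

T_P ≈ 1130 N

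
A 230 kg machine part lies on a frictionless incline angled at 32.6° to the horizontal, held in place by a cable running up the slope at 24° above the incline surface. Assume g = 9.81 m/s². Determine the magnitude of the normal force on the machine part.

N ≈ 1360 N

Take axes along and perpendicular to the incline. Weight components: W sin 32.6° = 1216 N down-slope, W cos 32.6° = 1901 N into the surface.
Along incline: T cos 24° = W sin 32.6° → T = 1331 N.
Perpendicular: N = W cos 32.6° − T sin 24° = 1360 N.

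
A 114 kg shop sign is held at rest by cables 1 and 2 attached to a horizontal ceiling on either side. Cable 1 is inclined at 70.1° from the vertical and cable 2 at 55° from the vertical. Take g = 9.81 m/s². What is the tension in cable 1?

Angles from the horizontal: cable 1 is 90° − 70.1° = 19.9°, cable 2 is 90° − 55° = 35°.
Weight W = 114 × 9.81 = 1118 N acts straight down.
Horizontal: T_1 cos 19.9° = T_2 cos 35°  →  T_2 = 1.148 T_1.
Vertical: T_1 sin 19.9° + T_2 sin 35° = 1118.
Substituting the horizontal relation into the vertical equation gives 0.9988 T_1 = 1118, so T_1 = 1120 N.

T_1 ≈ 1120 N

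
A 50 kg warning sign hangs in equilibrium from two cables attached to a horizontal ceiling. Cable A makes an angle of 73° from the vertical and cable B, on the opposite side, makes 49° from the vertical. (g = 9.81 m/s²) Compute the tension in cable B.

T_B ≈ 553 N

Angles from the horizontal: cable A is 90° − 73° = 17°, cable B is 90° − 49° = 41°.
Weight W = 50 × 9.81 = 490.5 N acts straight down.
Horizontal: T_A cos 17° = T_B cos 41°  →  T_A = 0.7892 T_B.
Vertical: T_A sin 17° + T_B sin 41° = 490.5.
Substituting the horizontal relation into the vertical equation gives 0.8868 T_B = 490.5, so T_B = 553.1 N.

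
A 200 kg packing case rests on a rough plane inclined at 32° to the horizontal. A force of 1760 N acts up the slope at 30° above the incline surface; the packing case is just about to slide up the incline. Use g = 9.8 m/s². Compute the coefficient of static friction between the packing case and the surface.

On the verge of sliding up the incline, friction is at its maximum μN and acts down the slope.
Perpendicular to incline: N = W cos 32° − P sin 30° = 1662 − 880 = 782.2 N.
Along incline: P cos 30° − μN = W sin 32° → μ = −(W sin 32° − P cos 30°) / N = 0.6208.

μ ≈ 0.621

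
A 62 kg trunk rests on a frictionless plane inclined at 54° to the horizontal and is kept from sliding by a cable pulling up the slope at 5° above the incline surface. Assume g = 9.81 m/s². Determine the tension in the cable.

Take axes along and perpendicular to the incline. Weight components: W sin 54° = 492.1 N down-slope, W cos 54° = 357.5 N into the surface.
Along incline: T cos 5° = W sin 54° → T = 493.9 N.
Perpendicular: N = W cos 54° − T sin 5° = 314.5 N.

T ≈ 494 N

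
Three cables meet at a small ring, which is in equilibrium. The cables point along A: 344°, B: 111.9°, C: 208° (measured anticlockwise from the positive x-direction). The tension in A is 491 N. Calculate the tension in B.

Resolve: ΣF_x = 491 cos 344° + T_B cos 111.9° + T_C cos 208° = 0.
        ΣF_y = 491 sin 344° + T_B sin 111.9° + T_C sin 208° = 0.
The known terms sum to (472, -135.3) N, so -0.3730 T_B − 0.8829 T_C = -472 and 0.9278 T_B − 0.4695 T_C = 135.3.
Solving simultaneously: T_B = 343 N, T_C = 389.6 N.

T_B ≈ 343 N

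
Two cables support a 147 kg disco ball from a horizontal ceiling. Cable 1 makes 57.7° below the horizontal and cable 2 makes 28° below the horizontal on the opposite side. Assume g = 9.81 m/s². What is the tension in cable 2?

T_2 ≈ 773 N

Weight W = 147 × 9.81 = 1442 N acts straight down.
Horizontal: T_1 cos 57.7° = T_2 cos 28°  →  T_1 = 1.652 T_2.
Vertical: T_1 sin 57.7° + T_2 sin 28° = 1442.
Substituting the horizontal relation into the vertical equation gives 1.866 T_2 = 1442, so T_2 = 772.7 N.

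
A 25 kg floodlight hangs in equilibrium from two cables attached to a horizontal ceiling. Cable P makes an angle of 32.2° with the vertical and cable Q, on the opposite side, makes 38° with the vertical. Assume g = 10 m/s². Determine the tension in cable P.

Angles from the horizontal: cable P is 90° − 32.2° = 57.8°, cable Q is 90° − 38° = 52°.
Weight W = 25 × 10 = 250 N acts straight down.
Horizontal: T_P cos 57.8° = T_Q cos 52°  →  T_Q = 0.8655 T_P.
Vertical: T_P sin 57.8° + T_Q sin 52° = 250.
Substituting the horizontal relation into the vertical equation gives 1.528 T_P = 250, so T_P = 163.6 N.

T_P ≈ 164 N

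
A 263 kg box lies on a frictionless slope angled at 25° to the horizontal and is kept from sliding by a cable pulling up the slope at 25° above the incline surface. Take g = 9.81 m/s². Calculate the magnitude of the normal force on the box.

N ≈ 1830 N

Take axes along and perpendicular to the incline. Weight components: W sin 25° = 1090 N down-slope, W cos 25° = 2338 N into the surface.
Along incline: T cos 25° = W sin 25° → T = 1203 N.
Perpendicular: N = W cos 25° − T sin 25° = 1830 N.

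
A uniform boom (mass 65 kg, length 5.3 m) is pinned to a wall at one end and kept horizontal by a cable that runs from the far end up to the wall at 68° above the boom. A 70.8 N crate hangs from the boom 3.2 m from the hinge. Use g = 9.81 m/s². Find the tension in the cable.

Take torques about the hinge: T sin 68° · 5.3 = 65×9.81×2.65 + 70.8×3.2 = 1916.3 N·m.
So T = 1916.3 / (0.9272 × 5.3) = 389.97 N.

T ≈ 390 N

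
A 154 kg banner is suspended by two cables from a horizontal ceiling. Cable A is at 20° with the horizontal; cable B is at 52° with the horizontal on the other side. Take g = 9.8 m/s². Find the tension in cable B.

T_B ≈ 1490 N

Weight W = 154 × 9.8 = 1509 N acts straight down.
Horizontal: T_A cos 20° = T_B cos 52°  →  T_A = 0.6552 T_B.
Vertical: T_A sin 20° + T_B sin 52° = 1509.
Substituting the horizontal relation into the vertical equation gives 1.012 T_B = 1509, so T_B = 1491 N.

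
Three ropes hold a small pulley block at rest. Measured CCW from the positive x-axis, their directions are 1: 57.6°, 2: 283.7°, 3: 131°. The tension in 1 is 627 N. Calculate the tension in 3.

T_3 ≈ 985 N

Resolve: ΣF_x = 627 cos 57.6° + T_2 cos 283.7° + T_3 cos 131° = 0.
        ΣF_y = 627 sin 57.6° + T_2 sin 283.7° + T_3 sin 131° = 0.
The known terms sum to (336, 529.4) N, so 0.2368 T_2 − 0.6561 T_3 = -336 and -0.9715 T_2 + 0.7547 T_3 = -529.4.
Solving simultaneously: T_2 = 1310 N, T_3 = 985 N.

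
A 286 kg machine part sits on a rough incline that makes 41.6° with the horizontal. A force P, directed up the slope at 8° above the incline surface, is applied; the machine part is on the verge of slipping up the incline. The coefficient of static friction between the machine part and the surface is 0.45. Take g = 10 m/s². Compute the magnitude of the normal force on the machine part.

N ≈ 1760 N

On the verge of sliding up the incline, friction equals μN and acts down the slope.
Perpendicular: N + P sin 8° = W cos 41.6° = 2139 N.
Along incline: P cos 8° = W sin 41.6° + μN  with W sin 41.6° = 1899 N.
Solving the pair for P and N: P = 2718 N, N = 1760 N (and f = μN = 792.2 N).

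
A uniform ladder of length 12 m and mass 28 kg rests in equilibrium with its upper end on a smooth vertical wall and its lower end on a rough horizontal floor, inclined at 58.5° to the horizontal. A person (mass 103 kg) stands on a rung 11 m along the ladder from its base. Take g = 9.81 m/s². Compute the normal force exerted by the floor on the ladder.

ΣF_y = 0: N_floor = 28×9.81 + 103×9.81 = 1285.1 N.

N_floor ≈ 1290 N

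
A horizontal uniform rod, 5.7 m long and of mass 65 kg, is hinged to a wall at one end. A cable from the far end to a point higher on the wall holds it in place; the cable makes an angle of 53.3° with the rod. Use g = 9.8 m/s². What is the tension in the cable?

T ≈ 397 N

Take torques about the hinge: T sin 53.3° · 5.7 = 65×9.8×2.85 = 1815.5 N·m.
So T = 1815.5 / (0.8018 × 5.7) = 397.24 N.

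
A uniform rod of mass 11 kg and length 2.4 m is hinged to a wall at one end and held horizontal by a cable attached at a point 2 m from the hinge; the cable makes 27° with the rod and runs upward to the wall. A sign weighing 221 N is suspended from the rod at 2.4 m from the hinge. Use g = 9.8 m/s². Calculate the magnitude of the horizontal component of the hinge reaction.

H_x ≈ 647 N

Take torques about the hinge: T sin 27° · 2 = 11×9.8×1.2 + 221×2.4 = 659.76 N·m.
So T = 659.76 / (0.4540 × 2) = 726.62 N.
ΣF_x = 0: H_x = T cos 27° = 647.43 N.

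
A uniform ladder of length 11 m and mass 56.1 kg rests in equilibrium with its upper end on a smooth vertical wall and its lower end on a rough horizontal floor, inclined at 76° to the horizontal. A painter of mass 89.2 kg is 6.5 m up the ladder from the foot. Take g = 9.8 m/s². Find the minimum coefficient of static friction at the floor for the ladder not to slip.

μ_min ≈ 0.139

ΣF_y = 0: N_floor = 56.1×9.8 + 89.2×9.8 = 1423.9 N.
Torques about the foot: N_wall · 11 sin 76° = 56.1×9.8×5.5 cos 76° + 89.2×9.8×6.5 cos 76° → N_wall = 197.33 N.
ΣF_x = 0: f_floor = N_wall = 197.33 N.
μ_min = f_floor / N_floor = 197.33 / 1423.9 = 0.1386.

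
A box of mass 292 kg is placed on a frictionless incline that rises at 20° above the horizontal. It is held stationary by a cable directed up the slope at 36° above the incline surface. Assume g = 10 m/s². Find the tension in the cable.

T ≈ 1230 N

Take axes along and perpendicular to the incline. Weight components: W sin 20° = 998.7 N down-slope, W cos 20° = 2744 N into the surface.
Along incline: T cos 36° = W sin 20° → T = 1234 N.
Perpendicular: N = W cos 20° − T sin 36° = 2018 N.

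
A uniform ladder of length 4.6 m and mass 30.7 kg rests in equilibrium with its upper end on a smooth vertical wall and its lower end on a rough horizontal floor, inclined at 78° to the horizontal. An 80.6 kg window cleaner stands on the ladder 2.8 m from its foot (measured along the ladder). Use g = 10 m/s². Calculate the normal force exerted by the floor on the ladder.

ΣF_y = 0: N_floor = 30.7×10 + 80.6×10 = 1113 N.

N_floor ≈ 1110 N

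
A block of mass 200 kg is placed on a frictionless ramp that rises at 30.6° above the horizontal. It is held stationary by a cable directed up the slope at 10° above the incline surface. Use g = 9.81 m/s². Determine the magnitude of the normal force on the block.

N ≈ 1510 N

Take axes along and perpendicular to the incline. Weight components: W sin 30.6° = 998.7 N down-slope, W cos 30.6° = 1689 N into the surface.
Along incline: T cos 10° = W sin 30.6° → T = 1014 N.
Perpendicular: N = W cos 30.6° − T sin 10° = 1513 N.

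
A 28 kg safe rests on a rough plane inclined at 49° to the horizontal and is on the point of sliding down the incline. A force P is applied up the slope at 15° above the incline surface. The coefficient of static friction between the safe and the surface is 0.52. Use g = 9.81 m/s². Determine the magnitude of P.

P ≈ 137 N

On the verge of sliding down the incline, friction equals μN and acts up the slope.
Perpendicular: N + P sin 15° = W cos 49° = 180.2 N.
Along incline: P cos 15° + μN = W sin 49° with W sin 49° = 207.3 N.
Solving the pair for P and N: P = 136.6 N, N = 144.8 N (and f = μN = 75.32 N).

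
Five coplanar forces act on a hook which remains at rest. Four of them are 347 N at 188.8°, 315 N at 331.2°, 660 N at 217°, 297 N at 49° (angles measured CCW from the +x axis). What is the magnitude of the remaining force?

Sum the known components: ΣF_x = -399.1 N, ΣF_y = -377.9 N.
For equilibrium the remaining force must supply (−ΣF_x, −ΣF_y) = (399.1, 377.9) N.
Magnitude = √((399.1)² + (377.9)²) = 549.6 N; direction = atan2(377.9, 399.1) = 43.4°.

F ≈ 550 N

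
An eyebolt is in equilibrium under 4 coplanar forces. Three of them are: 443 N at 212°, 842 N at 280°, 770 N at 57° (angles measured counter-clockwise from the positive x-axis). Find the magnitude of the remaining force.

F ≈ 459 N

Sum the known components: ΣF_x = 189.9 N, ΣF_y = -418.2 N.
For equilibrium the remaining force must supply (−ΣF_x, −ΣF_y) = (-189.9, 418.2) N.
Magnitude = √((-189.9)² + (418.2)²) = 459.3 N; direction = atan2(418.2, -189.9) = 114.4°.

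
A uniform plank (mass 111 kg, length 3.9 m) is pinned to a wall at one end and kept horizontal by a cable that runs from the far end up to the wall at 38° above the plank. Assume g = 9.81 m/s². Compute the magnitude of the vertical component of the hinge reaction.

|H_y| ≈ 544 N

Take torques about the hinge: T sin 38° · 3.9 = 111×9.81×1.95 = 2123.4 N·m.
So T = 2123.4 / (0.6157 × 3.9) = 884.34 N.
ΣF_y = 0: H_y = (111×9.81) − T sin 38° = 1088.9 − 544.45 = 544.46 N.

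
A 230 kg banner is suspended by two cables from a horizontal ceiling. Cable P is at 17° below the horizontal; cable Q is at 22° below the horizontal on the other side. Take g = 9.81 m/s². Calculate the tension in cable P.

T_P ≈ 3320 N

Weight W = 230 × 9.81 = 2256 N acts straight down.
Horizontal: T_P cos 17° = T_Q cos 22°  →  T_Q = 1.031 T_P.
Vertical: T_P sin 17° + T_Q sin 22° = 2256.
Substituting the horizontal relation into the vertical equation gives 0.6787 T_P = 2256, so T_P = 3324 N.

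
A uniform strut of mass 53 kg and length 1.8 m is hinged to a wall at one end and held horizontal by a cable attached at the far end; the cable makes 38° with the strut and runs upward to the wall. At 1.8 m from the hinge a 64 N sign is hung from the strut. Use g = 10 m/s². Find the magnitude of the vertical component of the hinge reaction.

Take torques about the hinge: T sin 38° · 1.8 = 53×10×0.9 + 64×1.8 = 592.2 N·m.
So T = 592.2 / (0.6157 × 1.8) = 534.38 N.
ΣF_y = 0: H_y = (53×10 + 64) − T sin 38° = 594 − 329 = 265 N.

|H_y| ≈ 265 N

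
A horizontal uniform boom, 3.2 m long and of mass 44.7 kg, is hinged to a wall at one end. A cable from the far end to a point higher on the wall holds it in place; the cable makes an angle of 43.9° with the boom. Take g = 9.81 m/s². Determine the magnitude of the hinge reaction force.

Take torques about the hinge: T sin 43.9° · 3.2 = 44.7×9.81×1.6 = 701.61 N·m.
So T = 701.61 / (0.6934 × 3.2) = 316.2 N.
ΣF_x = 0: H_x = T cos 43.9° = 227.84 N.
ΣF_y = 0: H_y = (44.7×9.81) − T sin 43.9° = 438.51 − 219.25 = 219.25 N.
|H| = √(H_x² + H_y²) = √((227.84)² + (219.25)²) = 316.2 N.

|H| ≈ 316 N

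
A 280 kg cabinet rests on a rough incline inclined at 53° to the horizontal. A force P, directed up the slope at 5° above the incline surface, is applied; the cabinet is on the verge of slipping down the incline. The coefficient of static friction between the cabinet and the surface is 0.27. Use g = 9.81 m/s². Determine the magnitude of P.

On the verge of sliding down the incline, friction equals μN and acts up the slope.
Perpendicular: N + P sin 5° = W cos 53° = 1653 N.
Along incline: P cos 5° + μN = W sin 53° with W sin 53° = 2194 N.
Solving the pair for P and N: P = 1796 N, N = 1496 N (and f = μN = 404.1 N).

P ≈ 1800 N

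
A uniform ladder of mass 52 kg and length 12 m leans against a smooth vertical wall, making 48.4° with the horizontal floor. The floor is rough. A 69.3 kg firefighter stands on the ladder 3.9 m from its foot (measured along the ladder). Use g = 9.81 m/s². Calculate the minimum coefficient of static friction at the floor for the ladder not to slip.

ΣF_y = 0: N_floor = 52×9.81 + 69.3×9.81 = 1190 N.
Torques about the foot: N_wall · 12 sin 48.4° = 52×9.81×6 cos 48.4° + 69.3×9.81×3.9 cos 48.4° → N_wall = 422.62 N.
ΣF_x = 0: f_floor = N_wall = 422.62 N.
μ_min = f_floor / N_floor = 422.62 / 1190 = 0.3552.

μ_min ≈ 0.355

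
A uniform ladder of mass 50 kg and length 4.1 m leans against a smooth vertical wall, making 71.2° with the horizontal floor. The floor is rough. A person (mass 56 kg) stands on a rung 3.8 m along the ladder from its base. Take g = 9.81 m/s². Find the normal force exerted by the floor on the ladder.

ΣF_y = 0: N_floor = 50×9.81 + 56×9.81 = 1039.9 N.

N_floor ≈ 1040 N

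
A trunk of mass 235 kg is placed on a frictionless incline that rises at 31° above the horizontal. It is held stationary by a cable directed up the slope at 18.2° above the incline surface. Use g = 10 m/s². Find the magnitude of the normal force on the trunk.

Take axes along and perpendicular to the incline. Weight components: W sin 31° = 1210 N down-slope, W cos 31° = 2014 N into the surface.
Along incline: T cos 18.2° = W sin 31° → T = 1274 N.
Perpendicular: N = W cos 31° − T sin 18.2° = 1616 N.

N ≈ 1620 N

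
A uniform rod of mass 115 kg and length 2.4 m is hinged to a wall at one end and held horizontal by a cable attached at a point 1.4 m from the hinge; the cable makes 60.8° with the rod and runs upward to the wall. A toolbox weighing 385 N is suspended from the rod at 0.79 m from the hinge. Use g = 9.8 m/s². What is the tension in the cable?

T ≈ 1360 N

Take torques about the hinge: T sin 60.8° · 1.4 = 115×9.8×1.2 + 385×0.79 = 1656.5 N·m.
So T = 1656.5 / (0.8729 × 1.4) = 1355.5 N.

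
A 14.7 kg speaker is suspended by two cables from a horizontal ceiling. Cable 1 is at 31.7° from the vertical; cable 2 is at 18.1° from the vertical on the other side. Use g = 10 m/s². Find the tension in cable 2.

Angles from the horizontal: cable 1 is 90° − 31.7° = 58.3°, cable 2 is 90° − 18.1° = 71.9°.
Weight W = 14.7 × 10 = 147 N acts straight down.
Horizontal: T_1 cos 58.3° = T_2 cos 71.9°  →  T_1 = 0.5912 T_2.
Vertical: T_1 sin 58.3° + T_2 sin 71.9° = 147.
Substituting the horizontal relation into the vertical equation gives 1.454 T_2 = 147, so T_2 = 101.1 N.

T_2 ≈ 101 N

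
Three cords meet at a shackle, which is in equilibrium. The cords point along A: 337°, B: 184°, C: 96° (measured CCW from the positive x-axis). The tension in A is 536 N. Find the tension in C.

Resolve: ΣF_x = 536 cos 337° + T_B cos 184° + T_C cos 96° = 0.
        ΣF_y = 536 sin 337° + T_B sin 184° + T_C sin 96° = 0.
The known terms sum to (493.4, -209.4) N, so -0.9976 T_B − 0.1045 T_C = -493.4 and -0.0698 T_B + 0.9945 T_C = 209.4.
Solving simultaneously: T_B = 469.1 N, T_C = 243.5 N.

T_C ≈ 243 N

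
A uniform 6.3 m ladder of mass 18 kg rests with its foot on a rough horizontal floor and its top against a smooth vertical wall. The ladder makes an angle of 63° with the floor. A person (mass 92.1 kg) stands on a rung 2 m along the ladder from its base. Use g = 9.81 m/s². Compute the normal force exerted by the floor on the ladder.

ΣF_y = 0: N_floor = 18×9.81 + 92.1×9.81 = 1080.1 N.

N_floor ≈ 1080 N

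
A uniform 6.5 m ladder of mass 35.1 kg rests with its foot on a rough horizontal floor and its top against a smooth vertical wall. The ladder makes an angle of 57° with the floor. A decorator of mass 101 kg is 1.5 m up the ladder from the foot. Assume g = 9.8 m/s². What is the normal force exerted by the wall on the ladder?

N_wall ≈ 260 N

Torques about the foot: N_wall · 6.5 sin 57° = 35.1×9.8×3.25 cos 57° + 101×9.8×1.5 cos 57° → N_wall = 260.03 N.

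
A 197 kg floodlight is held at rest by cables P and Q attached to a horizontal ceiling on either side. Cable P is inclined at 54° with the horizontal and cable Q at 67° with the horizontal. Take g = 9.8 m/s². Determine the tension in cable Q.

Weight W = 197 × 9.8 = 1931 N acts straight down.
Horizontal: T_P cos 54° = T_Q cos 67°  →  T_P = 0.6648 T_Q.
Vertical: T_P sin 54° + T_Q sin 67° = 1931.
Substituting the horizontal relation into the vertical equation gives 1.458 T_Q = 1931, so T_Q = 1324 N.

T_Q ≈ 1320 N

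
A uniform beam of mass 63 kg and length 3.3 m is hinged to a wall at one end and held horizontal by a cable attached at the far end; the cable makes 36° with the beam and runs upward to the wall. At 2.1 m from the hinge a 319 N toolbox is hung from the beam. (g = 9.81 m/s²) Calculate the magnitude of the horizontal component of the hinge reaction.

H_x ≈ 705 N

Take torques about the hinge: T sin 36° · 3.3 = 63×9.81×1.65 + 319×2.1 = 1689.6 N·m.
So T = 1689.6 / (0.5878 × 3.3) = 871.09 N.
ΣF_x = 0: H_x = T cos 36° = 704.73 N.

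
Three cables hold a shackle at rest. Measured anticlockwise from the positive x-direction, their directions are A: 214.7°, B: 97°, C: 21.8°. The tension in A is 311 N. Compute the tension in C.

T_C ≈ 285 N

Resolve: ΣF_x = 311 cos 214.7° + T_B cos 97° + T_C cos 21.8° = 0.
        ΣF_y = 311 sin 214.7° + T_B sin 97° + T_C sin 21.8° = 0.
The known terms sum to (-255.7, -177) N, so -0.1219 T_B + 0.9285 T_C = 255.7 and 0.9925 T_B + 0.3714 T_C = 177.
Solving simultaneously: T_B = 71.81 N, T_C = 284.8 N.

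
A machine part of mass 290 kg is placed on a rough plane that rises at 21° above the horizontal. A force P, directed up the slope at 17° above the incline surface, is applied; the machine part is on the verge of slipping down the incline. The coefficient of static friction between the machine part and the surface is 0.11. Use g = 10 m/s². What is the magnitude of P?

On the verge of sliding down the incline, friction equals μN and acts up the slope.
Perpendicular: N + P sin 17° = W cos 21° = 2707 N.
Along incline: P cos 17° + μN = W sin 21° with W sin 21° = 1039 N.
Solving the pair for P and N: P = 802.3 N, N = 2473 N (and f = μN = 272 N).

P ≈ 802 N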